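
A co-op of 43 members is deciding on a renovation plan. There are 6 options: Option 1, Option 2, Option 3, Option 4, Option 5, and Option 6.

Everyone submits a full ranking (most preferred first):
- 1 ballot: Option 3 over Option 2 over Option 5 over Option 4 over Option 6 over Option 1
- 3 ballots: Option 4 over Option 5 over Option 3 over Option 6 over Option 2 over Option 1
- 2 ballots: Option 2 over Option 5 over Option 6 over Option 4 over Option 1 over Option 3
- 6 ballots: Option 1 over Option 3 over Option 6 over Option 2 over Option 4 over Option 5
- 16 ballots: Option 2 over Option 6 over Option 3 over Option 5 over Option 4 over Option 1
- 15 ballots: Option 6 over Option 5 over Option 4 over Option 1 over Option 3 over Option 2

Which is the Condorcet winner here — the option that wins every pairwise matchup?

Option 6

Option 6 vs Option 1: 37–6
Option 6 vs Option 2: 24–19
Option 6 vs Option 3: 33–10
Option 6 vs Option 4: 39–4
Option 6 vs Option 5: 37–6
Option 6 beats every other option.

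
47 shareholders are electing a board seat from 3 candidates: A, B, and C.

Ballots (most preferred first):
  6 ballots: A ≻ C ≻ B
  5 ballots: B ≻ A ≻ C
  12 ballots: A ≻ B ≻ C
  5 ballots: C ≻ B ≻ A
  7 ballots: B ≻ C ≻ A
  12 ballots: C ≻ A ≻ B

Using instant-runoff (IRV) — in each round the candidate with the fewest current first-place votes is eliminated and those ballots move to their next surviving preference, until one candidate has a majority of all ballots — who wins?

C

Round 1: A 18, B 12, C 17. B eliminated.
Round 2: A 23, C 24. C has a majority (≥24).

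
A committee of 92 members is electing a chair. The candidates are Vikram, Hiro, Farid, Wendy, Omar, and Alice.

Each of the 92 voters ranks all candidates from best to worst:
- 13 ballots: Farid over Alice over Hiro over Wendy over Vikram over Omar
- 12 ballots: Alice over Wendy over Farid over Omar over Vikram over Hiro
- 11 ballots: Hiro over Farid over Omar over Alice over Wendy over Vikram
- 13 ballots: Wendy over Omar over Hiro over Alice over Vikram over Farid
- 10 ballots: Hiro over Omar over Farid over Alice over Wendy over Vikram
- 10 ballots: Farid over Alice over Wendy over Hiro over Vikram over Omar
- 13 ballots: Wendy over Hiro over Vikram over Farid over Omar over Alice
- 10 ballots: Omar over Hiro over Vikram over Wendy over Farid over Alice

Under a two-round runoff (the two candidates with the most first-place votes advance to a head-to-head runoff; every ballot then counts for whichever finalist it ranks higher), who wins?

Round 1 first-place votes: Vikram 0, Hiro 21, Farid 23, Wendy 26, Omar 10, Alice 12. Wendy and Farid advance.
Runoff: Wendy is ranked above Farid on 48 ballots, Farid above Wendy on 44.

Wendy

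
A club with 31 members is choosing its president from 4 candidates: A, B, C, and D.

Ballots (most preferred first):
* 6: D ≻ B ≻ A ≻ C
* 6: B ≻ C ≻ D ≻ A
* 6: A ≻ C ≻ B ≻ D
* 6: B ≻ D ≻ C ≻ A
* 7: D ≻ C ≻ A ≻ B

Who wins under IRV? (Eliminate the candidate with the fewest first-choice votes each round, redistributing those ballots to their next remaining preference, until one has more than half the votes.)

B

Round 1: A 6, B 12, C 0, D 13. C eliminated.
Round 2: A 6, B 12, D 13. A eliminated.
Round 3: B 18, D 13. B has a majority (≥16).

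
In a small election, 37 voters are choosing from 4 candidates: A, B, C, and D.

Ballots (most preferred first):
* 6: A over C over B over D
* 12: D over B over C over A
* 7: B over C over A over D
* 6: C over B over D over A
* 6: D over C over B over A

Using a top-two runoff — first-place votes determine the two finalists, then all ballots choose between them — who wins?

Round 1 first-place votes: A 6, B 7, C 6, D 18. D and B advance.
Runoff: D is ranked above B on 18 ballots, B above D on 19.

B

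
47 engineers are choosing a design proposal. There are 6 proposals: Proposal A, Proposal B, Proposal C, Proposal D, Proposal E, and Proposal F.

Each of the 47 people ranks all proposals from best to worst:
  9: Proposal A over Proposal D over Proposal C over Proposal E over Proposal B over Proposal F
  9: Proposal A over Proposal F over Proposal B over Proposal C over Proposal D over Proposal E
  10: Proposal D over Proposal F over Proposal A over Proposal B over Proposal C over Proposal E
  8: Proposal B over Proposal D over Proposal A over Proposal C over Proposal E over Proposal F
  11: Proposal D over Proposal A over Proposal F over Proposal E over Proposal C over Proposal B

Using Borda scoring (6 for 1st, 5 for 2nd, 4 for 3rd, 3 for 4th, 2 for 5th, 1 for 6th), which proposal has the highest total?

Proposal A: 9×6 + 9×6 + 10×4 + 8×4 + 11×5 = 235
Proposal B: 9×2 + 9×4 + 10×3 + 8×6 + 11×1 = 143
Proposal C: 9×4 + 9×3 + 10×2 + 8×3 + 11×2 = 129
Proposal D: 9×5 + 9×2 + 10×6 + 8×5 + 11×6 = 229
Proposal E: 9×3 + 9×1 + 10×1 + 8×2 + 11×3 = 95
Proposal F: 9×1 + 9×5 + 10×5 + 8×1 + 11×4 = 156

Proposal A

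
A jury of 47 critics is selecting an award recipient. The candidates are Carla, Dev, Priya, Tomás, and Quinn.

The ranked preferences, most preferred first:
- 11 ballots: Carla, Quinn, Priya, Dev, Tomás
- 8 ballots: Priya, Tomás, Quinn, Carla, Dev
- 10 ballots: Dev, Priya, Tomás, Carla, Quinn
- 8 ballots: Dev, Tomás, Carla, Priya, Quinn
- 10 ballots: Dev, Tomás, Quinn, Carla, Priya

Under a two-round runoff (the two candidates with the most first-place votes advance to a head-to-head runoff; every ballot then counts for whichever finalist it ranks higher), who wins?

Round 1 first-place votes: Carla 11, Dev 28, Priya 8, Tomás 0, Quinn 0. Dev and Carla advance.
Runoff: Dev is ranked above Carla on 28 ballots, Carla above Dev on 19.

Dev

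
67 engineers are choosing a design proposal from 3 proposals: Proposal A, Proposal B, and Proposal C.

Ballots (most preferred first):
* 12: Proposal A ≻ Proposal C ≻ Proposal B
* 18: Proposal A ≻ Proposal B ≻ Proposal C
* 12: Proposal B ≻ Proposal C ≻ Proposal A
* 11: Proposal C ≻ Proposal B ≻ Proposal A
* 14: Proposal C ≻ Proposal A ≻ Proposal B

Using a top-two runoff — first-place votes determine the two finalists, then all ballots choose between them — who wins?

Round 1 first-place votes: Proposal A 30, Proposal B 12, Proposal C 25. Proposal A and Proposal C advance.
Runoff: Proposal A is ranked above Proposal C on 30 ballots, Proposal C above Proposal A on 37.

Proposal C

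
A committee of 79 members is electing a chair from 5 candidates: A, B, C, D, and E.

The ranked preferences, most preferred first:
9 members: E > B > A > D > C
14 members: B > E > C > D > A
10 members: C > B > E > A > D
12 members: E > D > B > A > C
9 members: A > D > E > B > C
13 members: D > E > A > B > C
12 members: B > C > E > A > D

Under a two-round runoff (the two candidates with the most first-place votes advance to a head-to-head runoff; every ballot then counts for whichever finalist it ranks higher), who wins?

Round 1 first-place votes: A 9, B 26, C 10, D 13, E 21. B and E advance.
Runoff: B is ranked above E on 36 ballots, E above B on 43.

E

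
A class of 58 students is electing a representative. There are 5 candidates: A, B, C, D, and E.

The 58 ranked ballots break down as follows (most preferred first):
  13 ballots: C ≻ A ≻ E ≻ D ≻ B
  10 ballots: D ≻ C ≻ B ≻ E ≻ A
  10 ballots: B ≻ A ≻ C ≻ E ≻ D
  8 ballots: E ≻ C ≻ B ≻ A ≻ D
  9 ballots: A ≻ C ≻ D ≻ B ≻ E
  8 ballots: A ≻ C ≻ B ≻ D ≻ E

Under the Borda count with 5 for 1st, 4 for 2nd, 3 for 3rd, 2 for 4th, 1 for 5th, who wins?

A: 13×4 + 10×1 + 10×4 + 8×2 + 9×5 + 8×5 = 203
B: 13×1 + 10×3 + 10×5 + 8×3 + 9×2 + 8×3 = 159
C: 13×5 + 10×4 + 10×3 + 8×4 + 9×4 + 8×4 = 235
D: 13×2 + 10×5 + 10×1 + 8×1 + 9×3 + 8×2 = 137
E: 13×3 + 10×2 + 10×2 + 8×5 + 9×1 + 8×1 = 136

C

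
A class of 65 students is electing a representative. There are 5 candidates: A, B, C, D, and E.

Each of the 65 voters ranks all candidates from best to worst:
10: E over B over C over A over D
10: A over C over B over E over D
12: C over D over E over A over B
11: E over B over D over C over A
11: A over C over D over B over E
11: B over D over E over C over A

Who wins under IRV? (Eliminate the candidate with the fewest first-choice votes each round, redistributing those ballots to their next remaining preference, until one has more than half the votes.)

Round 1: A 21, B 11, C 12, D 0, E 21. D eliminated.
Round 2: A 21, B 11, C 12, E 21. B eliminated.
Round 3: A 21, C 12, E 32. C eliminated.
Round 4: A 21, E 44. E has a majority (≥33).

E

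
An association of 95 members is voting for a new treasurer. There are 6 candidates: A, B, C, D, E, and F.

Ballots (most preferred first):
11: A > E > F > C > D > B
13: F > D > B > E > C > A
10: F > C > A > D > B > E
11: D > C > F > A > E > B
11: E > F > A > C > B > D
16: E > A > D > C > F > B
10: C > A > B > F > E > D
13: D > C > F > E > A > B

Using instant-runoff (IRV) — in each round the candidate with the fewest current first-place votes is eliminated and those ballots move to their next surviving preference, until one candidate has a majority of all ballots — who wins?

Round 1: A 11, B 0, C 10, D 24, E 27, F 23. B eliminated.
Round 2: A 11, C 10, D 24, E 27, F 23. C eliminated.
Round 3: A 21, D 24, E 27, F 23. A eliminated.
Round 4: D 24, E 38, F 33. D eliminated.
Round 5: E 38, F 57. F has a majority (≥48).

F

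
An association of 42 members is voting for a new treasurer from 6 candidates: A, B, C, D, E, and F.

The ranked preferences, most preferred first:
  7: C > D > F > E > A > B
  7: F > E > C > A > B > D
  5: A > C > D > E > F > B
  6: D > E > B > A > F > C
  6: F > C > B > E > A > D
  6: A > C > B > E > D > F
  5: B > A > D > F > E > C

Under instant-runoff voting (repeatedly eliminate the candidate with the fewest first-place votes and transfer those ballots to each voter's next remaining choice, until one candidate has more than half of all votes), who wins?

Round 1: A 11, B 5, C 7, D 6, E 0, F 13. E eliminated.
Round 2: A 11, B 5, C 7, D 6, F 13. B eliminated.
Round 3: A 16, C 7, D 6, F 13. D eliminated.
Round 4: A 22, C 7, F 13. A has a majority (≥22).

A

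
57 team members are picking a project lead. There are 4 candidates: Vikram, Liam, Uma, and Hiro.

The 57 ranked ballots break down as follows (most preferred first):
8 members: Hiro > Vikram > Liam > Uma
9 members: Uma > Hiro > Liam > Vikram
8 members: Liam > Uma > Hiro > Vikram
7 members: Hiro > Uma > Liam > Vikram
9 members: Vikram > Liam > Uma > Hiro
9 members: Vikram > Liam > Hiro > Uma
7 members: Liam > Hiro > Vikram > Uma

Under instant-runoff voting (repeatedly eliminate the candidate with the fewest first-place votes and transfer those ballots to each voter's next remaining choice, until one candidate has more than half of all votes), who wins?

Round 1: Vikram 18, Liam 15, Uma 9, Hiro 15. Uma eliminated.
Round 2: Vikram 18, Liam 15, Hiro 24. Liam eliminated.
Round 3: Vikram 18, Hiro 39. Hiro has a majority (≥29).

Hiro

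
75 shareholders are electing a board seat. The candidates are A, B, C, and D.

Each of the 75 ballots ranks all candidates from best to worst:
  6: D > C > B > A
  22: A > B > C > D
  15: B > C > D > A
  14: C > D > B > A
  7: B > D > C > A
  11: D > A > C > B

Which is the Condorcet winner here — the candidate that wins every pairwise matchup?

B vs A: 42–33
B vs C: 44–31
B vs D: 44–31
B beats every other candidate.

B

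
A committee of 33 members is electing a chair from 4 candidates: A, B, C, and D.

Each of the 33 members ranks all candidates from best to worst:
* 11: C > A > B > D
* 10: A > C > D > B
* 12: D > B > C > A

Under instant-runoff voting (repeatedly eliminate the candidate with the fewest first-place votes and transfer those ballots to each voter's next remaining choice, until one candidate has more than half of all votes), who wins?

Round 1: A 10, B 0, C 11, D 12. B eliminated.
Round 2: A 10, C 11, D 12. A eliminated.
Round 3: C 21, D 12. C has a majority (≥17).

C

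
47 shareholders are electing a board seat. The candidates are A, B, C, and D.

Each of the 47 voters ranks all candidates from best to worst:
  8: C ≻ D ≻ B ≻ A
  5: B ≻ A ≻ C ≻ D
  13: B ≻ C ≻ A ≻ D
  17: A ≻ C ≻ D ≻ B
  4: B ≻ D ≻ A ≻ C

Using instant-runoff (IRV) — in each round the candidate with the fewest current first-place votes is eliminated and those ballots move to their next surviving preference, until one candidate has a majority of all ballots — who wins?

B

Round 1: A 17, B 22, C 8, D 0. D eliminated.
Round 2: A 17, B 22, C 8. C eliminated.
Round 3: A 17, B 30. B has a majority (≥24).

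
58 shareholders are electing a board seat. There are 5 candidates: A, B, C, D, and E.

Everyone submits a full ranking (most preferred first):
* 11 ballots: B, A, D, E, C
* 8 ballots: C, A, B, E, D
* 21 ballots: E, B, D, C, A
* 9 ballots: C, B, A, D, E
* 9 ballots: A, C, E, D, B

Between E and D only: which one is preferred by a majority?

E is ranked above D on 38 ballots; D above E on 20.

E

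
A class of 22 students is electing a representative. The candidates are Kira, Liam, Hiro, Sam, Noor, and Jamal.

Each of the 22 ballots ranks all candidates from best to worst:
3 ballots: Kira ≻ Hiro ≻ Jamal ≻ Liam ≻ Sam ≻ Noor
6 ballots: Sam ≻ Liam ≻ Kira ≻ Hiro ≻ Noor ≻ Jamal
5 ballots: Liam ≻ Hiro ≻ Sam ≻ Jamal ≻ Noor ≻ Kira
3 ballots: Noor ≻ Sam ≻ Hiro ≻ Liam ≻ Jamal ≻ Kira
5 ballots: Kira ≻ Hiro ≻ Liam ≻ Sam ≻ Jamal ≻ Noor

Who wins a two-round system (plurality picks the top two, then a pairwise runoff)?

Sam

Round 1 first-place votes: Kira 8, Liam 5, Hiro 0, Sam 6, Noor 3, Jamal 0. Kira and Sam advance.
Runoff: Kira is ranked above Sam on 8 ballots, Sam above Kira on 14.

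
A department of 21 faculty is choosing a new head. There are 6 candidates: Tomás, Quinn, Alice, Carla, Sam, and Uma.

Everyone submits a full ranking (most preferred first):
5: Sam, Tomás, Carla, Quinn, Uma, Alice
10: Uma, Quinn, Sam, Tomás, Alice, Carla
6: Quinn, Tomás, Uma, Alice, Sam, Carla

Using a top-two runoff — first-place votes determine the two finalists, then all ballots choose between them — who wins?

Quinn

Round 1 first-place votes: Tomás 0, Quinn 6, Alice 0, Carla 0, Sam 5, Uma 10. Uma and Quinn advance.
Runoff: Uma is ranked above Quinn on 10 ballots, Quinn above Uma on 11.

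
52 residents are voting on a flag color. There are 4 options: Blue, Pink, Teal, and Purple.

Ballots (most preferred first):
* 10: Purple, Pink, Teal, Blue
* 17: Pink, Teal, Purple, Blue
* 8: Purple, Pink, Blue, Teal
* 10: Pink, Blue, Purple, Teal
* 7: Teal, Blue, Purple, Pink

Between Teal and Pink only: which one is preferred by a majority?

Teal is ranked above Pink on 7 ballots; Pink above Teal on 45.

Pink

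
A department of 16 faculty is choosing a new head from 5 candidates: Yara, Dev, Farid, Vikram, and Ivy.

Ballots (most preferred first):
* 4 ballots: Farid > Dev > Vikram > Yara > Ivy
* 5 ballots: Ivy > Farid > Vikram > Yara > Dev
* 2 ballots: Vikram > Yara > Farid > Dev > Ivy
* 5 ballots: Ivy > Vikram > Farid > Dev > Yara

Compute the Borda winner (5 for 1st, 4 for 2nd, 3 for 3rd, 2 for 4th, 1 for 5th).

Farid

Yara: 4×2 + 5×2 + 2×4 + 5×1 = 31
Dev: 4×4 + 5×1 + 2×2 + 5×2 = 35
Farid: 4×5 + 5×4 + 2×3 + 5×3 = 61
Vikram: 4×3 + 5×3 + 2×5 + 5×4 = 57
Ivy: 4×1 + 5×5 + 2×1 + 5×5 = 56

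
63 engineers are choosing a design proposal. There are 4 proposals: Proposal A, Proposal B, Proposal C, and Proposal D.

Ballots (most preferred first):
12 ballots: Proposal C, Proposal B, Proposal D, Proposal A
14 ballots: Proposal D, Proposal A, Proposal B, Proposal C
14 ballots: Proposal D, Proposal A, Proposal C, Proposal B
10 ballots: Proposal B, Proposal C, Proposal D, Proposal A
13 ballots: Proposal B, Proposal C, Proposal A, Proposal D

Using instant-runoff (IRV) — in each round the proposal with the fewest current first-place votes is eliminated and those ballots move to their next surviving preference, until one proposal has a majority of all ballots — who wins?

Round 1: Proposal A 0, Proposal B 23, Proposal C 12, Proposal D 28. Proposal A eliminated.
Round 2: Proposal B 23, Proposal C 12, Proposal D 28. Proposal C eliminated.
Round 3: Proposal B 35, Proposal D 28. Proposal B has a majority (≥32).

Proposal B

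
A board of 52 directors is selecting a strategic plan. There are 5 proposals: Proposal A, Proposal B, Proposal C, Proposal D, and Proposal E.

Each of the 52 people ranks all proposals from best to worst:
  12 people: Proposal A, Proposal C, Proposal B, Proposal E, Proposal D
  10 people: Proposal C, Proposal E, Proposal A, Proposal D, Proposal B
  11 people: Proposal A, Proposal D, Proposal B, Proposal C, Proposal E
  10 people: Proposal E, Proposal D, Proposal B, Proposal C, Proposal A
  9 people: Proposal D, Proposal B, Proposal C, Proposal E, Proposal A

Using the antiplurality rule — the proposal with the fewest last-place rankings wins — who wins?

Proposal C

Last-place votes: Proposal A 19, Proposal B 10, Proposal C 0, Proposal D 12, Proposal E 11.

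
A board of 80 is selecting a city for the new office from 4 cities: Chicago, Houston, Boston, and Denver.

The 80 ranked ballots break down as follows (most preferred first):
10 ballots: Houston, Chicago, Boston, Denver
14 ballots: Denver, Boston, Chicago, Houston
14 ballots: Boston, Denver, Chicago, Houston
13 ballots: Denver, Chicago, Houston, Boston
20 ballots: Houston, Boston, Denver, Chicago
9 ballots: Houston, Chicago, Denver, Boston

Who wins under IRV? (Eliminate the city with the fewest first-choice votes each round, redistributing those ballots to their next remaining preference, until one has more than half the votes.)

Denver

Round 1: Chicago 0, Houston 39, Boston 14, Denver 27. Chicago eliminated.
Round 2: Houston 39, Boston 14, Denver 27. Boston eliminated.
Round 3: Houston 39, Denver 41. Denver has a majority (≥41).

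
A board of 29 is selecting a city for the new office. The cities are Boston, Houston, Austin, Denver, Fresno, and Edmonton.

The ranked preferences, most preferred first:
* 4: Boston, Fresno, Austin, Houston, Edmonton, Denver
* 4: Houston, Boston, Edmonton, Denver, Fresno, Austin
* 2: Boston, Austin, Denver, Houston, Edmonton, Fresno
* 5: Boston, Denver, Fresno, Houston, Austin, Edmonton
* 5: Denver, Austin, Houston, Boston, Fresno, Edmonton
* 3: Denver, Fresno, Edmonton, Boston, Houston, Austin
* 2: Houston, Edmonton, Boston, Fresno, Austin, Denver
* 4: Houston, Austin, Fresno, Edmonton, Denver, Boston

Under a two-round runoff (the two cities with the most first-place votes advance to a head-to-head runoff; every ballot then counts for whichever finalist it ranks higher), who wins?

Round 1 first-place votes: Boston 11, Houston 10, Austin 0, Denver 8, Fresno 0, Edmonton 0. Boston and Houston advance.
Runoff: Boston is ranked above Houston on 14 ballots, Houston above Boston on 15.

Houston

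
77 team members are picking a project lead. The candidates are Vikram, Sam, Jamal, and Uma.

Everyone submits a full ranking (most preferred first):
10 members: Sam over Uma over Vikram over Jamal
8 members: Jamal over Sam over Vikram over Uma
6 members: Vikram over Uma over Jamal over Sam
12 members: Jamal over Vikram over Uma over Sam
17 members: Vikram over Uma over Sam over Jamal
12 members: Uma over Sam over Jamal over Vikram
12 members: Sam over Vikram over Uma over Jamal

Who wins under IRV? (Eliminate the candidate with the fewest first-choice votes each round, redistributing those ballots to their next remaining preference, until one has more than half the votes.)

Sam

Round 1: Vikram 23, Sam 22, Jamal 20, Uma 12. Uma eliminated.
Round 2: Vikram 23, Sam 34, Jamal 20. Jamal eliminated.
Round 3: Vikram 35, Sam 42. Sam has a majority (≥39).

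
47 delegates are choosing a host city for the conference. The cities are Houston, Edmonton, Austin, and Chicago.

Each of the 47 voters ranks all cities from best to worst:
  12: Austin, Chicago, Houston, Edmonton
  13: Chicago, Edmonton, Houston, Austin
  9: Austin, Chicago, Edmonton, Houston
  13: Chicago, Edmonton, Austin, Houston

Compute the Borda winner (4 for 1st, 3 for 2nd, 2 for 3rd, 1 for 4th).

Chicago

Houston: 12×2 + 13×2 + 9×1 + 13×1 = 72
Edmonton: 12×1 + 13×3 + 9×2 + 13×3 = 108
Austin: 12×4 + 13×1 + 9×4 + 13×2 = 123
Chicago: 12×3 + 13×4 + 9×3 + 13×4 = 167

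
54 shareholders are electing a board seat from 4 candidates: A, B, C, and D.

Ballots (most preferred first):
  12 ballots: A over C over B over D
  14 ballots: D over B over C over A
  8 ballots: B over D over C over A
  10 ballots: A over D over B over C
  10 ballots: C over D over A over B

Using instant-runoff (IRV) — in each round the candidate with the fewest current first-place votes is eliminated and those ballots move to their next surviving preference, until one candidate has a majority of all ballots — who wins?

D

Round 1: A 22, B 8, C 10, D 14. B eliminated.
Round 2: A 22, C 10, D 22. C eliminated.
Round 3: A 22, D 32. D has a majority (≥28).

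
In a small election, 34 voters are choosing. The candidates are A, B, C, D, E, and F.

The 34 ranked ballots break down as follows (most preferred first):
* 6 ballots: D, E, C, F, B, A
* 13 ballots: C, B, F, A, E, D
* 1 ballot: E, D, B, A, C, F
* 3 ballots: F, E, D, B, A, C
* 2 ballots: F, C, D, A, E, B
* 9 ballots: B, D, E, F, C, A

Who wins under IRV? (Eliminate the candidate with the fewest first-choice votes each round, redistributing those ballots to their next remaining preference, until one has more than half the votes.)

Round 1: A 0, B 9, C 13, D 6, E 1, F 5. A eliminated.
Round 2: B 9, C 13, D 6, E 1, F 5. E eliminated.
Round 3: B 9, C 13, D 7, F 5. F eliminated.
Round 4: B 9, C 15, D 10. B eliminated.
Round 5: C 15, D 19. D has a majority (≥18).

D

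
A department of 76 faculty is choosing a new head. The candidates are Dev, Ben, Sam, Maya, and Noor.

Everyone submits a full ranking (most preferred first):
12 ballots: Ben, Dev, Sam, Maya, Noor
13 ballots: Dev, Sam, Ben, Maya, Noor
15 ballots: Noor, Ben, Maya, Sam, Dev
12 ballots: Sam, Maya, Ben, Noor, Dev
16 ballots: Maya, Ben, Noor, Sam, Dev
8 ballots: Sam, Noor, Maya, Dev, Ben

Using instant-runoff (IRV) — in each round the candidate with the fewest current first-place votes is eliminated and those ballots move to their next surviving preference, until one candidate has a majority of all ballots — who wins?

Round 1: Dev 13, Ben 12, Sam 20, Maya 16, Noor 15. Ben eliminated.
Round 2: Dev 25, Sam 20, Maya 16, Noor 15. Noor eliminated.
Round 3: Dev 25, Sam 20, Maya 31. Sam eliminated.
Round 4: Dev 25, Maya 51. Maya has a majority (≥39).

Maya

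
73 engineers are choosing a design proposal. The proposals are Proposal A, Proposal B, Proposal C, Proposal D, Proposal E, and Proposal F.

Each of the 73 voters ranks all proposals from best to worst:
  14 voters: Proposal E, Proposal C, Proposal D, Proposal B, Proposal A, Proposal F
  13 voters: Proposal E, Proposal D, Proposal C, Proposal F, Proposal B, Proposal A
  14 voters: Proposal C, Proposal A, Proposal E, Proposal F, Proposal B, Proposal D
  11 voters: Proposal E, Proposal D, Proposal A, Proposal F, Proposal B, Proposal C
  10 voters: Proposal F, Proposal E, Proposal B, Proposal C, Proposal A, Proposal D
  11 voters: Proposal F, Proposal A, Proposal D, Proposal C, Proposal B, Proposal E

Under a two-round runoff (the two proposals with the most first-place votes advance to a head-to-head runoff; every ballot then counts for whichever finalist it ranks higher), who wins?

Round 1 first-place votes: Proposal A 0, Proposal B 0, Proposal C 14, Proposal D 0, Proposal E 38, Proposal F 21. Proposal E and Proposal F advance.
Runoff: Proposal E is ranked above Proposal F on 52 ballots, Proposal F above Proposal E on 21.

Proposal E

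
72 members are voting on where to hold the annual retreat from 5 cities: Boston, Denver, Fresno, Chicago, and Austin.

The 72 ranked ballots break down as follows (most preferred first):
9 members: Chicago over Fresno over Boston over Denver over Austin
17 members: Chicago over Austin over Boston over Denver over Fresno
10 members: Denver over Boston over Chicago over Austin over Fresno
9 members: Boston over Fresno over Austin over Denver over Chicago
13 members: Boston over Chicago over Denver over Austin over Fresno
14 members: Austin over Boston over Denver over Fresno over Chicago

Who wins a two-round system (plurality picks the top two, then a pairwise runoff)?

Boston

Round 1 first-place votes: Boston 22, Denver 10, Fresno 0, Chicago 26, Austin 14. Chicago and Boston advance.
Runoff: Chicago is ranked above Boston on 26 ballots, Boston above Chicago on 46.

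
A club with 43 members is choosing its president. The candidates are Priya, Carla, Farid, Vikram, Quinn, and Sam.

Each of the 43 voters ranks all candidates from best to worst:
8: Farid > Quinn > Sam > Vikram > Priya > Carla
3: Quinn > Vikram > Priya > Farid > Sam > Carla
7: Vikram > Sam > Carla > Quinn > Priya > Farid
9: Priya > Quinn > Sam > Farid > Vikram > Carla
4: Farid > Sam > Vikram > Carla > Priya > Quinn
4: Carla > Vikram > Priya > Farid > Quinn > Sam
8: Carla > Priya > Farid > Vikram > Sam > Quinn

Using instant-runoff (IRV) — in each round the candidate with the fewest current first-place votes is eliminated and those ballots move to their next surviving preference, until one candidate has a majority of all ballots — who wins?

Round 1: Priya 9, Carla 12, Farid 12, Vikram 7, Quinn 3, Sam 0. Sam eliminated.
Round 2: Priya 9, Carla 12, Farid 12, Vikram 7, Quinn 3. Quinn eliminated.
Round 3: Priya 9, Carla 12, Farid 12, Vikram 10. Priya eliminated.
Round 4: Carla 12, Farid 21, Vikram 10. Vikram eliminated.
Round 5: Carla 19, Farid 24. Farid has a majority (≥22).

Farid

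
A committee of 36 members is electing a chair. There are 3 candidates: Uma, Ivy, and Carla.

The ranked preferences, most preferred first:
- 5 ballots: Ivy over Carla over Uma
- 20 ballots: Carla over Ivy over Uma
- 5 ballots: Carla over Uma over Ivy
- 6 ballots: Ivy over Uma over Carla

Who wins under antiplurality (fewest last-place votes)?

Last-place votes: Uma 25, Ivy 5, Carla 6.

Ivy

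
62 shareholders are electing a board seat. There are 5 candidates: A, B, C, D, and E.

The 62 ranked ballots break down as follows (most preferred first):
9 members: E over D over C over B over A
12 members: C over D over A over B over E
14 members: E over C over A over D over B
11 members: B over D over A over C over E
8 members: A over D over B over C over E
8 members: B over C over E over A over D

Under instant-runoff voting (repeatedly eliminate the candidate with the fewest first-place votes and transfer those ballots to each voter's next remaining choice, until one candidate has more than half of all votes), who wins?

B

Round 1: A 8, B 19, C 12, D 0, E 23. D eliminated.
Round 2: A 8, B 19, C 12, E 23. A eliminated.
Round 3: B 27, C 12, E 23. C eliminated.
Round 4: B 39, E 23. B has a majority (≥32).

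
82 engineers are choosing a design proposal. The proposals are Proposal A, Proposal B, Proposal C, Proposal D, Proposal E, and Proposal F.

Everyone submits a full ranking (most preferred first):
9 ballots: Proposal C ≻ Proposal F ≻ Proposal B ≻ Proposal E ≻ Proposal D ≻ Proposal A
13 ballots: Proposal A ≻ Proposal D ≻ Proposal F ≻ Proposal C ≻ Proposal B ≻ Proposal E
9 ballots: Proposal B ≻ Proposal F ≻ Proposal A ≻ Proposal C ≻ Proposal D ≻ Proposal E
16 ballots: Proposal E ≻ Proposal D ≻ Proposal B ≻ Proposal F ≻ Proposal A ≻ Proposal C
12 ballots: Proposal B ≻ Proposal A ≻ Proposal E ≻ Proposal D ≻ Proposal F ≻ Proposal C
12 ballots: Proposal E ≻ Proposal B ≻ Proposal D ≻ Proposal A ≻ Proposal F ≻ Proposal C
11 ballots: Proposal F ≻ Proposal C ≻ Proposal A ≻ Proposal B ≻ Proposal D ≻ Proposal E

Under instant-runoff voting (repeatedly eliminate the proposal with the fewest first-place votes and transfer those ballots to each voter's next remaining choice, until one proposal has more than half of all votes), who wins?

Proposal F

Round 1: Proposal A 13, Proposal B 21, Proposal C 9, Proposal D 0, Proposal E 28, Proposal F 11. Proposal D eliminated.
Round 2: Proposal A 13, Proposal B 21, Proposal C 9, Proposal E 28, Proposal F 11. Proposal C eliminated.
Round 3: Proposal A 13, Proposal B 21, Proposal E 28, Proposal F 20. Proposal A eliminated.
Round 4: Proposal B 21, Proposal E 28, Proposal F 33. Proposal B eliminated.
Round 5: Proposal E 40, Proposal F 42. Proposal F has a majority (≥42).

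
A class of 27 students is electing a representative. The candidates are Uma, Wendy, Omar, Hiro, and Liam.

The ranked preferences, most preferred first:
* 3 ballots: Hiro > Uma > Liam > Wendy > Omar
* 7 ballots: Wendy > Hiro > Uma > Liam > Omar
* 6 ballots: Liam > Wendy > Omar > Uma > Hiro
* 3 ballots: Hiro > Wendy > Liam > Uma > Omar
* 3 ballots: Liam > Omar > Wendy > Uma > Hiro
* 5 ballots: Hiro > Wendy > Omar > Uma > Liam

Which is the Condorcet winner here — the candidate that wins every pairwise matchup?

Wendy vs Uma: 24–3
Wendy vs Omar: 24–3
Wendy vs Hiro: 16–11
Wendy vs Liam: 15–12
Wendy beats every other candidate.

Wendy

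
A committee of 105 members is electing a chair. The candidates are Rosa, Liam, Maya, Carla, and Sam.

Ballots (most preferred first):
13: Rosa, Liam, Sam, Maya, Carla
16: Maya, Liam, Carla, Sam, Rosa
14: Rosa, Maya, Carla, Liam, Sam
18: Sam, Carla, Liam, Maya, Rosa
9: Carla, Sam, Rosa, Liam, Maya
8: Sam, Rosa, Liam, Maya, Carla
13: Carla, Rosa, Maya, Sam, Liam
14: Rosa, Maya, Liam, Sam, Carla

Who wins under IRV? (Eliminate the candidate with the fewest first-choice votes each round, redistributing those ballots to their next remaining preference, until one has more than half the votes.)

Round 1: Rosa 41, Liam 0, Maya 16, Carla 22, Sam 26. Liam eliminated.
Round 2: Rosa 41, Maya 16, Carla 22, Sam 26. Maya eliminated.
Round 3: Rosa 41, Carla 38, Sam 26. Sam eliminated.
Round 4: Rosa 49, Carla 56. Carla has a majority (≥53).

Carla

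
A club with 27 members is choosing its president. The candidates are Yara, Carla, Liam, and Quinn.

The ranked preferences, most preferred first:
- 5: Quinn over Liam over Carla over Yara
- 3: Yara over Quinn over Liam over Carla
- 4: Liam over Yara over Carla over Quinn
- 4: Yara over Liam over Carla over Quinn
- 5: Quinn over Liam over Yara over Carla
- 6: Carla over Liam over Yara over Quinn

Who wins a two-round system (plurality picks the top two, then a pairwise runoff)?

Yara

Round 1 first-place votes: Yara 7, Carla 6, Liam 4, Quinn 10. Quinn and Yara advance.
Runoff: Quinn is ranked above Yara on 10 ballots, Yara above Quinn on 17.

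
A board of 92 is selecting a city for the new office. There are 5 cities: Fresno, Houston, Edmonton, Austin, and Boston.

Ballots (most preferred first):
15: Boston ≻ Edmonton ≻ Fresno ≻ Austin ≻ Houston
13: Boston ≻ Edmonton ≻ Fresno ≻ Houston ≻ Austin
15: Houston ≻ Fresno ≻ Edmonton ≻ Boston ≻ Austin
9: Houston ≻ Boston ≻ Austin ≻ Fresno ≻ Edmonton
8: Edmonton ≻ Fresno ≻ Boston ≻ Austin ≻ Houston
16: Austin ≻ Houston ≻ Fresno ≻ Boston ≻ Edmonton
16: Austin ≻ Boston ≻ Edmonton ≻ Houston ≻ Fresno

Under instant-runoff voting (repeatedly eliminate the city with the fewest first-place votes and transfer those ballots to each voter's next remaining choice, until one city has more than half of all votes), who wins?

Boston

Round 1: Fresno 0, Houston 24, Edmonton 8, Austin 32, Boston 28. Fresno eliminated.
Round 2: Houston 24, Edmonton 8, Austin 32, Boston 28. Edmonton eliminated.
Round 3: Houston 24, Austin 32, Boston 36. Houston eliminated.
Round 4: Austin 32, Boston 60. Boston has a majority (≥47).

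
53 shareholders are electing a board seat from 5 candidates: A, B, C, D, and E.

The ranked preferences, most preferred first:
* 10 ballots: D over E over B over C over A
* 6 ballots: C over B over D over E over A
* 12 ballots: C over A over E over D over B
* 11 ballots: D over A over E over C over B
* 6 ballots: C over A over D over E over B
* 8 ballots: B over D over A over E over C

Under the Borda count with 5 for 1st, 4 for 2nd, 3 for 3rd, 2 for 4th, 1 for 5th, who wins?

A: 10×1 + 6×1 + 12×4 + 11×4 + 6×4 + 8×3 = 156
B: 10×3 + 6×4 + 12×1 + 11×1 + 6×1 + 8×5 = 123
C: 10×2 + 6×5 + 12×5 + 11×2 + 6×5 + 8×1 = 170
D: 10×5 + 6×3 + 12×2 + 11×5 + 6×3 + 8×4 = 197
E: 10×4 + 6×2 + 12×3 + 11×3 + 6×2 + 8×2 = 149

D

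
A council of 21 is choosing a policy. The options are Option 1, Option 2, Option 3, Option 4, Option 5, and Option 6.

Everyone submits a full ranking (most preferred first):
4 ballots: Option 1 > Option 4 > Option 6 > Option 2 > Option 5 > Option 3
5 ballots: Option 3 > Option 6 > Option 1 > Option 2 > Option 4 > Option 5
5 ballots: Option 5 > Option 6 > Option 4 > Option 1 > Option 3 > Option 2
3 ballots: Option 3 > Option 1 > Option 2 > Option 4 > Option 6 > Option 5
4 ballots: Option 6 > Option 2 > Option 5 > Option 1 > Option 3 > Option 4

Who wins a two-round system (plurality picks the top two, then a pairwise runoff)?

Option 5

Round 1 first-place votes: Option 1 4, Option 2 0, Option 3 8, Option 4 0, Option 5 5, Option 6 4. Option 3 and Option 5 advance.
Runoff: Option 3 is ranked above Option 5 on 8 ballots, Option 5 above Option 3 on 13.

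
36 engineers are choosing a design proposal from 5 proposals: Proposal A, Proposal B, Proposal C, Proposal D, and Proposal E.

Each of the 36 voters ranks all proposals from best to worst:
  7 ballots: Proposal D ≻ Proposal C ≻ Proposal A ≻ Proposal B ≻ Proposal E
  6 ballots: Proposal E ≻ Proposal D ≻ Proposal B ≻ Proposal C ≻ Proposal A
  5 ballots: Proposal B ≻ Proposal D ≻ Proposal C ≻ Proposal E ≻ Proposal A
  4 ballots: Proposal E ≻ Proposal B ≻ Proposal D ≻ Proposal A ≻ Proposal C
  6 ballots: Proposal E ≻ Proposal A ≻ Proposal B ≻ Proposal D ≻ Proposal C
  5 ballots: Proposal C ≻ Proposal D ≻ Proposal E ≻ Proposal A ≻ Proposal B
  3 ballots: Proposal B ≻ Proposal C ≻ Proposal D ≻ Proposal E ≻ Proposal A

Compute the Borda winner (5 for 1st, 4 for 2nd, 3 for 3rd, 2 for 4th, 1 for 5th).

Proposal A: 7×3 + 6×1 + 5×1 + 4×2 + 6×4 + 5×2 + 3×1 = 77
Proposal B: 7×2 + 6×3 + 5×5 + 4×4 + 6×3 + 5×1 + 3×5 = 111
Proposal C: 7×4 + 6×2 + 5×3 + 4×1 + 6×1 + 5×5 + 3×4 = 102
Proposal D: 7×5 + 6×4 + 5×4 + 4×3 + 6×2 + 5×4 + 3×3 = 132
Proposal E: 7×1 + 6×5 + 5×2 + 4×5 + 6×5 + 5×3 + 3×2 = 118

Proposal D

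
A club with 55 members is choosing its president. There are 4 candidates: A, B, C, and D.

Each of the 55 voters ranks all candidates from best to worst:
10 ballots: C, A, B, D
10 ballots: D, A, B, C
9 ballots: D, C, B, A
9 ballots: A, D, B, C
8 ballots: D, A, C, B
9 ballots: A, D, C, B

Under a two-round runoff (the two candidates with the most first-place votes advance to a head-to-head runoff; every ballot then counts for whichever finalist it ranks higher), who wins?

Round 1 first-place votes: A 18, B 0, C 10, D 27. D and A advance.
Runoff: D is ranked above A on 27 ballots, A above D on 28.

A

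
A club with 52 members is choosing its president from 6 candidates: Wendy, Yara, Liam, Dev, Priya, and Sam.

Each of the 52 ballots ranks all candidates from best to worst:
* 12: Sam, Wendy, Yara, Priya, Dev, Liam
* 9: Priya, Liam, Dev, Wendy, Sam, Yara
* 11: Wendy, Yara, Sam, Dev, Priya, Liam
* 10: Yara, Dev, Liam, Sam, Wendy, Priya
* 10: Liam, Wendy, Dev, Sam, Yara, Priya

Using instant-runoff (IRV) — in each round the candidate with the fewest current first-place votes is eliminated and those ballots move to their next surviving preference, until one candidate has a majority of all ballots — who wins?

Round 1: Wendy 11, Yara 10, Liam 10, Dev 0, Priya 9, Sam 12. Dev eliminated.
Round 2: Wendy 11, Yara 10, Liam 10, Priya 9, Sam 12. Priya eliminated.
Round 3: Wendy 11, Yara 10, Liam 19, Sam 12. Yara eliminated.
Round 4: Wendy 11, Liam 29, Sam 12. Liam has a majority (≥27).

Liam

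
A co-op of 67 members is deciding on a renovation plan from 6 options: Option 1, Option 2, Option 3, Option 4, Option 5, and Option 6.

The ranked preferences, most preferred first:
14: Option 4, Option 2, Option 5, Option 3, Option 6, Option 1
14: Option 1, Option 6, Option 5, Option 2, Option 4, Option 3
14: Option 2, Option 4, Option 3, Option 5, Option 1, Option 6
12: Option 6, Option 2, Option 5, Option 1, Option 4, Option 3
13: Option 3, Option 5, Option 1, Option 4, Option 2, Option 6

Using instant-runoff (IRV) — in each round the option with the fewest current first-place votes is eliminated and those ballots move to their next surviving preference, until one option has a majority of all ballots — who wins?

Round 1: Option 1 14, Option 2 14, Option 3 13, Option 4 14, Option 5 0, Option 6 12. Option 5 eliminated.
Round 2: Option 1 14, Option 2 14, Option 3 13, Option 4 14, Option 6 12. Option 6 eliminated.
Round 3: Option 1 14, Option 2 26, Option 3 13, Option 4 14. Option 3 eliminated.
Round 4: Option 1 27, Option 2 26, Option 4 14. Option 4 eliminated.
Round 5: Option 1 27, Option 2 40. Option 2 has a majority (≥34).

Option 2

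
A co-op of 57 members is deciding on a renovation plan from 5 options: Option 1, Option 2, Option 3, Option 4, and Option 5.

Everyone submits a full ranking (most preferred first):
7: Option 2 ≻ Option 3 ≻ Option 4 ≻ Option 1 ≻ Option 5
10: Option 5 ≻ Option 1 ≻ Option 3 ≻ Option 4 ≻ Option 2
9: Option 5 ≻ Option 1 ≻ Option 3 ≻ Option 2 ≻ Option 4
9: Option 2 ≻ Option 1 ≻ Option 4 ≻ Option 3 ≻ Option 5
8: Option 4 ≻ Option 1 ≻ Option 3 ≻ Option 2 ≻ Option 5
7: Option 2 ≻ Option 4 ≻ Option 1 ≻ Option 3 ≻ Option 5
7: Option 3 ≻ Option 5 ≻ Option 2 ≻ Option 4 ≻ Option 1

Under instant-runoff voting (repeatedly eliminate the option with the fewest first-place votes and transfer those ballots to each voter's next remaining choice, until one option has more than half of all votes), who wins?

Round 1: Option 1 0, Option 2 23, Option 3 7, Option 4 8, Option 5 19. Option 1 eliminated.
Round 2: Option 2 23, Option 3 7, Option 4 8, Option 5 19. Option 3 eliminated.
Round 3: Option 2 23, Option 4 8, Option 5 26. Option 4 eliminated.
Round 4: Option 2 31, Option 5 26. Option 2 has a majority (≥29).

Option 2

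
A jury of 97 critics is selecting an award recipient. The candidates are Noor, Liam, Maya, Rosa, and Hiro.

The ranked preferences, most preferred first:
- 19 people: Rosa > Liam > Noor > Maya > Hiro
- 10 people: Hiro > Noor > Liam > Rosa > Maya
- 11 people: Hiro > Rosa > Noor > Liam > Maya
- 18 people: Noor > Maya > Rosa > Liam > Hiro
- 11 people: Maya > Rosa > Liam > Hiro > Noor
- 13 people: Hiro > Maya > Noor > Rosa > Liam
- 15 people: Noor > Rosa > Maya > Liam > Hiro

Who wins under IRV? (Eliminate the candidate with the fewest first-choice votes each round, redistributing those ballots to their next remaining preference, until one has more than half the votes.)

Noor

Round 1: Noor 33, Liam 0, Maya 11, Rosa 19, Hiro 34. Liam eliminated.
Round 2: Noor 33, Maya 11, Rosa 19, Hiro 34. Maya eliminated.
Round 3: Noor 33, Rosa 30, Hiro 34. Rosa eliminated.
Round 4: Noor 52, Hiro 45. Noor has a majority (≥49).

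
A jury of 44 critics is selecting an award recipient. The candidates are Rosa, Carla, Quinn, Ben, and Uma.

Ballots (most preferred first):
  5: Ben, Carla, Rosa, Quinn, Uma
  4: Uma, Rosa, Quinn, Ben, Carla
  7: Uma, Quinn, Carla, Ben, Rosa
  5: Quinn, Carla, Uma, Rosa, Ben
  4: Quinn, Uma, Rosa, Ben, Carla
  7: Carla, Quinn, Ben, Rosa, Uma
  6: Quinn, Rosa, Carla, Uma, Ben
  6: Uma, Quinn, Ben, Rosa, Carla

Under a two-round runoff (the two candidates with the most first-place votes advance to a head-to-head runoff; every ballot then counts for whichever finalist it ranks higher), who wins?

Quinn

Round 1 first-place votes: Rosa 0, Carla 7, Quinn 15, Ben 5, Uma 17. Uma and Quinn advance.
Runoff: Uma is ranked above Quinn on 17 ballots, Quinn above Uma on 27.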